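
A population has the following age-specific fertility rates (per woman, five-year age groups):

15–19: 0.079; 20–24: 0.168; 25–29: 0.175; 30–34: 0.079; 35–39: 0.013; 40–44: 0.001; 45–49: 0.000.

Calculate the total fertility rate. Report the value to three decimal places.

Sum of ASFRs = 0.079 + 0.168 + 0.175 + 0.079 + 0.013 + 0.001 + 0.000 = 0.515
TFR = 5 × 0.515 = 2.575

2.575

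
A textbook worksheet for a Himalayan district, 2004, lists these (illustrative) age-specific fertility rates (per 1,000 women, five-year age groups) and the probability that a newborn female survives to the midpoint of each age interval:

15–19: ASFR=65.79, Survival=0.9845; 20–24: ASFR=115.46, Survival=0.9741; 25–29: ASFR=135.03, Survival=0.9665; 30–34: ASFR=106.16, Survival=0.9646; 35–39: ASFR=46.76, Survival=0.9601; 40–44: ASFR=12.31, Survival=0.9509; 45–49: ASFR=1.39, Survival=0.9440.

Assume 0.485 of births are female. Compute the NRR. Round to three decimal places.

Proportion female at birth = 0.485.
Per-age-group product (5 × ASFR × survival probability):
  15–19: 5 × 65.79/1000 × 0.9845 = 0.32385
  20–24: 5 × 115.46/1000 × 0.9741 = 0.56235
  25–29: 5 × 135.03/1000 × 0.9665 = 0.65253
  30–34: 5 × 106.16/1000 × 0.9646 = 0.51201
  35–39: 5 × 46.76/1000 × 0.9601 = 0.22447
  40–44: 5 × 12.31/1000 × 0.9509 = 0.05853
  45–49: 5 × 1.39/1000 × 0.9440 = 0.00656
Sum = 2.34030
NRR = 0.485 × 2.34030 = 1.13505
NRR > 1, so each generation more than replaces itself.

1.135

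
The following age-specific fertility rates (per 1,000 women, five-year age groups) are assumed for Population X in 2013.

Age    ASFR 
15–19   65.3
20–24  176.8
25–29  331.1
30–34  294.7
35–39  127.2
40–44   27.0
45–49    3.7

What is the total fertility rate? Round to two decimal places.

Sum of ASFRs = 65.3 + 176.8 + 331.1 + 294.7 + 127.2 + 27.0 + 3.7 = 1025.8
TFR = 5 × 1025.8 / 1000 = 5.129

5.13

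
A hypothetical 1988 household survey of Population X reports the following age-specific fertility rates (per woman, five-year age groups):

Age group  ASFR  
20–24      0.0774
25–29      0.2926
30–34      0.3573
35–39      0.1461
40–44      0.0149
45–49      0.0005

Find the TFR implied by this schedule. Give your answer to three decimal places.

Sum of ASFRs = 0.0774 + 0.2926 + 0.3573 + 0.1461 + 0.0149 + 0.0005 = 0.8888
TFR = 5 × 0.8888 = 4.444

4.444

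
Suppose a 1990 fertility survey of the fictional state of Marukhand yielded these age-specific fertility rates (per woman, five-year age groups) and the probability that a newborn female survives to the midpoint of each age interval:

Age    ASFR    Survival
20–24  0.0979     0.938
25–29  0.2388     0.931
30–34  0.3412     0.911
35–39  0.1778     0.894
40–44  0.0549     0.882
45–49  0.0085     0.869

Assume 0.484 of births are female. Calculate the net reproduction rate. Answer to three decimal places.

2.032

Proportion female at birth = 0.484.
Each age group contributes 5 × ASFR × survival:
  20–24: 5 × 0.0979 × 0.938 = 0.45915
  25–29: 5 × 0.2388 × 0.931 = 1.11161
  30–34: 5 × 0.3412 × 0.911 = 1.55417
  35–39: 5 × 0.1778 × 0.894 = 0.79477
  40–44: 5 × 0.0549 × 0.882 = 0.24211
  45–49: 5 × 0.0085 × 0.869 = 0.03693
Sum = 4.19874
NRR = 0.484 × 4.19874 = 2.03219
NRR > 1, so each generation more than replaces itself.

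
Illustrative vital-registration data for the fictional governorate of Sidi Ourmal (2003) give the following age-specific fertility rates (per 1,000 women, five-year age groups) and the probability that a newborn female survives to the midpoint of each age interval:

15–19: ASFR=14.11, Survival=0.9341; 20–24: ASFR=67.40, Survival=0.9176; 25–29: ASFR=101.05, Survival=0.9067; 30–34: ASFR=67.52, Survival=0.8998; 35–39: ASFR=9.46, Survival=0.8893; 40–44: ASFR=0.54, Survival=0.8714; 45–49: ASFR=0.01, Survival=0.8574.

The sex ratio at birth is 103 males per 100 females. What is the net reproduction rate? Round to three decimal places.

0.582

Proportion female at birth = 100 / (100 + 103) = 0.49261.
Per-age-group product (5 × ASFR × survival probability):
  15–19: 5 × 14.11/1000 × 0.9341 = 0.06590
  20–24: 5 × 67.40/1000 × 0.9176 = 0.30923
  25–29: 5 × 101.05/1000 × 0.9067 = 0.45811
  30–34: 5 × 67.52/1000 × 0.8998 = 0.30377
  35–39: 5 × 9.46/1000 × 0.8893 = 0.04206
  40–44: 5 × 0.54/1000 × 0.8714 = 0.00235
  45–49: 5 × 0.01/1000 × 0.8574 = 0.00004
Sum = 1.18146
NRR = 0.49261 × 1.18146 = 0.58200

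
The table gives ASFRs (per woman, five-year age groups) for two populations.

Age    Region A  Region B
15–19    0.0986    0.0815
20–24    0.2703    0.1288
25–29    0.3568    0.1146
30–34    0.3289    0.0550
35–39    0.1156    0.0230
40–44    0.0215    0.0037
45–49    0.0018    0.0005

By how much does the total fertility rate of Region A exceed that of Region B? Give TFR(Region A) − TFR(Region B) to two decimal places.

3.93

Region A:
  Sum of ASFRs = 0.0986 + 0.2703 + 0.3568 + 0.3289 + 0.1156 + 0.0215 + 0.0018 = 1.1935
  TFR = 5 × 1.1935 = 5.9675
Region B:
  Sum of ASFRs = 0.0815 + 0.1288 + 0.1146 + 0.0550 + 0.0230 + 0.0037 + 0.0005 = 0.4071
  TFR = 5 × 0.4071 = 2.0355
Difference = 5.9675 − 2.0355 = 3.932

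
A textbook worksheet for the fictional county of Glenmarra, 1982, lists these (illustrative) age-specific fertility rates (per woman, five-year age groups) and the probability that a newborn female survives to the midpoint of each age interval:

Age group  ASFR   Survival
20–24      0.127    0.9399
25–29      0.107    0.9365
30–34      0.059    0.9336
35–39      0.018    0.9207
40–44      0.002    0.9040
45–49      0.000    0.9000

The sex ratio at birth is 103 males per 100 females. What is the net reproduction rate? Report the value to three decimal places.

0.722

Proportion female at birth = 100 / (100 + 103) = 0.49261.
Survival-weighted fertility by age (5·fₓ·Sₓ):
  20–24: 5 × 0.127 × 0.9399 = 0.59684
  25–29: 5 × 0.107 × 0.9365 = 0.50103
  30–34: 5 × 0.059 × 0.9336 = 0.27541
  35–39: 5 × 0.018 × 0.9207 = 0.08286
  40–44: 5 × 0.002 × 0.9040 = 0.00904
  45–49: 5 × 0.000 × 0.9000 = 0.00000
Sum = 1.46518
NRR = 0.49261 × 1.46518 = 0.72176
With NRR below 1 the population is below replacement fertility.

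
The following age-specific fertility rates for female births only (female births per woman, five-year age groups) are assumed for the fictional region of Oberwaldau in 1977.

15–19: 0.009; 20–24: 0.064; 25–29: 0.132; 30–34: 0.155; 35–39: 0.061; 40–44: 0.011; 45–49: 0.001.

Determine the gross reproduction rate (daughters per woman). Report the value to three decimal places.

2.165

Sum of female ASFRs = 0.009 + 0.064 + 0.132 + 0.155 + 0.061 + 0.011 + 0.001 = 0.433
GRR = 5 × 0.433 = 2.165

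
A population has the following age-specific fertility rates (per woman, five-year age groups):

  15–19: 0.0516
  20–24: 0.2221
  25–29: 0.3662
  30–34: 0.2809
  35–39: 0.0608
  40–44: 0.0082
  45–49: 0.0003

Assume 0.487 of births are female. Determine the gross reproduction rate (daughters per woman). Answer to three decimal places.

Proportion female at birth = 0.487.
Sum of ASFRs = 0.0516 + 0.2221 + 0.3662 + 0.2809 + 0.0608 + 0.0082 + 0.0003 = 0.9901
TFR = 5 × 0.9901 = 4.9505
GRR = 0.487 × 4.9505 = 2.41089

2.411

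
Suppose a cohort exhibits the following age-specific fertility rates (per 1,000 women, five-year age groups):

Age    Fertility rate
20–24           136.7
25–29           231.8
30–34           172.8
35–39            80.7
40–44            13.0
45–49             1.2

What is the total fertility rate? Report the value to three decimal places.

Sum of ASFRs = 136.7 + 231.8 + 172.8 + 80.7 + 13.0 + 1.2 = 636.2
TFR = 5 × 636.2 / 1000 = 3.181

3.181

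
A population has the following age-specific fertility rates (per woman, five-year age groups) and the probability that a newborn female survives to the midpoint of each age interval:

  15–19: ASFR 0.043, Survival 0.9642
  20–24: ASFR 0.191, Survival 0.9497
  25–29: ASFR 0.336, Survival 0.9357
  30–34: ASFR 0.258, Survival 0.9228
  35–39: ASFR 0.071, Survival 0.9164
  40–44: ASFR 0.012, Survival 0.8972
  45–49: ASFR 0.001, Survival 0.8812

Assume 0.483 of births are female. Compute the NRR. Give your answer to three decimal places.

2.058

Proportion female at birth = 0.483.
Per-age-group product (5 × ASFR × survival probability):
  15–19: 5 × 0.043 × 0.9642 = 0.20730
  20–24: 5 × 0.191 × 0.9497 = 0.90696
  25–29: 5 × 0.336 × 0.9357 = 1.57198
  30–34: 5 × 0.258 × 0.9228 = 1.19041
  35–39: 5 × 0.071 × 0.9164 = 0.32532
  40–44: 5 × 0.012 × 0.8972 = 0.05383
  45–49: 5 × 0.001 × 0.8812 = 0.00441
Sum = 4.26021
NRR = 0.483 × 4.26021 = 2.05768
An NRR exceeding 1 indicates intrinsic growth under these rates.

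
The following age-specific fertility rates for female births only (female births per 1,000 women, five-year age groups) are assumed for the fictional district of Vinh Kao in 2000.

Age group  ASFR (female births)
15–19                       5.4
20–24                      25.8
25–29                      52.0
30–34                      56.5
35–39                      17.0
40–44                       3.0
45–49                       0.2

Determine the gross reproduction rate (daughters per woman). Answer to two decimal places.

Sum of female ASFRs = 5.4 + 25.8 + 52.0 + 56.5 + 17.0 + 3.0 + 0.2 = 159.9
GRR = 5 × 159.9 / 1000 = 0.7995

0.80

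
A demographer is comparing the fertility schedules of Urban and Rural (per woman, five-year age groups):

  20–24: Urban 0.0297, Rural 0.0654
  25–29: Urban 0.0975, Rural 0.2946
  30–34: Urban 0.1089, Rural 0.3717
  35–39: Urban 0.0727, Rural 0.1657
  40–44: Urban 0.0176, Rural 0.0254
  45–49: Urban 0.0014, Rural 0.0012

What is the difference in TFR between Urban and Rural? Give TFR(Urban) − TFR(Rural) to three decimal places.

-2.981

Urban:
  Sum of ASFRs = 0.0297 + 0.0975 + 0.1089 + 0.0727 + 0.0176 + 0.0014 = 0.3278
  TFR = 5 × 0.3278 = 1.639
Rural:
  Sum of ASFRs = 0.0654 + 0.2946 + 0.3717 + 0.1657 + 0.0254 + 0.0012 = 0.9240
  TFR = 5 × 0.9240 = 4.62
Difference = 1.639 − 4.62 = -2.981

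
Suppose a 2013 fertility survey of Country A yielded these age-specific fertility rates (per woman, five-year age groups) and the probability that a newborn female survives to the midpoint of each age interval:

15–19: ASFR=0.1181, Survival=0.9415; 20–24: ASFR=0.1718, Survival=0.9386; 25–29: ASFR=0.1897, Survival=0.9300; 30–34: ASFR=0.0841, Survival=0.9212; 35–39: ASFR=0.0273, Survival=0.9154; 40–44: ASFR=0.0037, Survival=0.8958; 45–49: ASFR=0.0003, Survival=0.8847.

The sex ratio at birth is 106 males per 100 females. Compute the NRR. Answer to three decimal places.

Proportion female at birth = 100 / (100 + 106) = 0.48544.
Per-age-group product (5 × ASFR × survival probability):
  15–19: 5 × 0.1181 × 0.9415 = 0.55596
  20–24: 5 × 0.1718 × 0.9386 = 0.80626
  25–29: 5 × 0.1897 × 0.9300 = 0.88211
  30–34: 5 × 0.0841 × 0.9212 = 0.38736
  35–39: 5 × 0.0273 × 0.9154 = 0.12495
  40–44: 5 × 0.0037 × 0.8958 = 0.01657
  45–49: 5 × 0.0003 × 0.8847 = 0.00133
Sum = 2.77454
NRR = 0.48544 × 2.77454 = 1.34687

1.347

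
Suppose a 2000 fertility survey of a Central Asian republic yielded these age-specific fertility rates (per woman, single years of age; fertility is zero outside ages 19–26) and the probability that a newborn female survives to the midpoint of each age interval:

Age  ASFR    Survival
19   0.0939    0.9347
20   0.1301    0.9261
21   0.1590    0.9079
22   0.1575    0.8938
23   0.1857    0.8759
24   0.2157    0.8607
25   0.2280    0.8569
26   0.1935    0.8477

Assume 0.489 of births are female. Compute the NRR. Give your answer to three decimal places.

0.587

Proportion female at birth = 0.489.
Survival-weighted fertility by age (1·fₓ·Sₓ):
  19: 1 × 0.0939 × 0.9347 = 0.08777
  20: 1 × 0.1301 × 0.9261 = 0.12049
  21: 1 × 0.1590 × 0.9079 = 0.14436
  22: 1 × 0.1575 × 0.8938 = 0.14077
  23: 1 × 0.1857 × 0.8759 = 0.16265
  24: 1 × 0.2157 × 0.8607 = 0.18565
  25: 1 × 0.2280 × 0.8569 = 0.19537
  26: 1 × 0.1935 × 0.8477 = 0.16403
Sum = 1.20109
NRR = 0.489 × 1.20109 = 0.58733
An NRR under 1 implies long-run decline under these rates.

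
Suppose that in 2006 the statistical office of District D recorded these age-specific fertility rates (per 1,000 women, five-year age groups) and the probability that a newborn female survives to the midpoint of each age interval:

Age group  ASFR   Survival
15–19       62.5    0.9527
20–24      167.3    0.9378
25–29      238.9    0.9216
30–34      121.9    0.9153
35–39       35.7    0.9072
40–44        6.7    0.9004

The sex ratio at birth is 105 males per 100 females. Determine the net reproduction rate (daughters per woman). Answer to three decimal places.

1.431

Proportion female at birth = 100 / (100 + 105) = 0.48780.
Survival-weighted fertility by age (5·fₓ·Sₓ):
  15–19: 5 × 62.5/1000 × 0.9527 = 0.29772
  20–24: 5 × 167.3/1000 × 0.9378 = 0.78447
  25–29: 5 × 238.9/1000 × 0.9216 = 1.10085
  30–34: 5 × 121.9/1000 × 0.9153 = 0.55788
  35–39: 5 × 35.7/1000 × 0.9072 = 0.16194
  40–44: 5 × 6.7/1000 × 0.9004 = 0.03016
Sum = 2.93302
NRR = 0.48780 × 2.93302 = 1.43073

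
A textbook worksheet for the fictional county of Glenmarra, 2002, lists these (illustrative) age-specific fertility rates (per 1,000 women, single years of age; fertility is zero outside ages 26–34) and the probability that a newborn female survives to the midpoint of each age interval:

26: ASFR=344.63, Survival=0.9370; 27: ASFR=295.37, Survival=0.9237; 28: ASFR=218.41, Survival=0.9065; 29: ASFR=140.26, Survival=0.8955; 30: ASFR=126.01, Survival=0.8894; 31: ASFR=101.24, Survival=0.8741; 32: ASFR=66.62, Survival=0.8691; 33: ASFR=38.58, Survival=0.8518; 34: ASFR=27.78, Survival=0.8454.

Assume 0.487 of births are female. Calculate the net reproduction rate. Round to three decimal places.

Proportion female at birth = 0.487.
Each age group contributes 1 × ASFR × survival:
  26: 1 × 344.63/1000 × 0.9370 = 0.32292
  27: 1 × 295.37/1000 × 0.9237 = 0.27283
  28: 1 × 218.41/1000 × 0.9065 = 0.19799
  29: 1 × 140.26/1000 × 0.8955 = 0.12560
  30: 1 × 126.01/1000 × 0.8894 = 0.11207
  31: 1 × 101.24/1000 × 0.8741 = 0.08849
  32: 1 × 66.62/1000 × 0.8691 = 0.05790
  33: 1 × 38.58/1000 × 0.8518 = 0.03286
  34: 1 × 27.78/1000 × 0.8454 = 0.02349
Sum = 1.23415
NRR = 0.487 × 1.23415 = 0.60103

0.601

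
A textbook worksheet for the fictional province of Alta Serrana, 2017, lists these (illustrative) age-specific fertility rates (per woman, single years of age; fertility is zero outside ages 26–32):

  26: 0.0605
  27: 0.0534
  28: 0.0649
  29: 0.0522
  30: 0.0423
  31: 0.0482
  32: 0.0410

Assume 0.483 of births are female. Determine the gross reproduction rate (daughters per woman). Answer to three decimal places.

0.175

Proportion female at birth = 0.483.
Sum of ASFRs = 0.0605 + 0.0534 + 0.0649 + 0.0522 + 0.0423 + 0.0482 + 0.0410 = 0.3625
TFR = 0.3625
GRR = 0.483 × 0.3625 = 0.17509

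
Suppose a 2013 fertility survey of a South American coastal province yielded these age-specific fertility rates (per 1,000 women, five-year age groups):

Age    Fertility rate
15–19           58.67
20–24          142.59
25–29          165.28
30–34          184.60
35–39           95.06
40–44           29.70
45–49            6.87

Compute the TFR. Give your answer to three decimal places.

3.414

Sum of ASFRs = 58.67 + 142.59 + 165.28 + 184.60 + 95.06 + 29.70 + 6.87 = 682.77
TFR = 5 × 682.77 / 1000 = 3.41385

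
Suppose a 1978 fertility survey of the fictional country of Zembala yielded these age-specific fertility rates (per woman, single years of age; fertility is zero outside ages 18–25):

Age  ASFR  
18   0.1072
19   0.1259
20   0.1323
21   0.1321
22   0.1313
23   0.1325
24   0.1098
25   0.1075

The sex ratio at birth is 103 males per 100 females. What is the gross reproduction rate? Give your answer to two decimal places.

Proportion female at birth = 100 / (100 + 103) = 0.49261.
Sum of ASFRs = 0.1072 + 0.1259 + 0.1323 + 0.1321 + 0.1313 + 0.1325 + 0.1098 + 0.1075 = 0.9786
TFR = 0.9786
GRR = 0.49261 × 0.9786 = 0.48207

0.48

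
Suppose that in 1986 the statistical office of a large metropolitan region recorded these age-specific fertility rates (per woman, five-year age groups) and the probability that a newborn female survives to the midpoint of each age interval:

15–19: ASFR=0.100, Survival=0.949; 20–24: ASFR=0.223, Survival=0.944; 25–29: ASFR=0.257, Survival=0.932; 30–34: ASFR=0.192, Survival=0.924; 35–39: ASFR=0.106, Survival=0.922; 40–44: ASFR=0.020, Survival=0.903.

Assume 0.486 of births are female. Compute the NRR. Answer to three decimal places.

Proportion female at birth = 0.486.
Weighting each age-specific rate by interval width and survival:
  15–19: 5 × 0.100 × 0.949 = 0.47450
  20–24: 5 × 0.223 × 0.944 = 1.05256
  25–29: 5 × 0.257 × 0.932 = 1.19762
  30–34: 5 × 0.192 × 0.924 = 0.88704
  35–39: 5 × 0.106 × 0.922 = 0.48866
  40–44: 5 × 0.020 × 0.903 = 0.09030
Sum = 4.19068
NRR = 0.486 × 4.19068 = 2.03667

2.037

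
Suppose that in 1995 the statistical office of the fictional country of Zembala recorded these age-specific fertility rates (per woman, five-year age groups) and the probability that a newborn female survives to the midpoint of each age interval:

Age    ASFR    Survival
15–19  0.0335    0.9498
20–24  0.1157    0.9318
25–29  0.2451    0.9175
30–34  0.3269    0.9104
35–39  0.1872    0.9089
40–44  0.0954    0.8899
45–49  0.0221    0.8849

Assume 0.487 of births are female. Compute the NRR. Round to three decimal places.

Proportion female at birth = 0.487.
Survival-weighted fertility by age (5·fₓ·Sₓ):
  15–19: 5 × 0.0335 × 0.9498 = 0.15909
  20–24: 5 × 0.1157 × 0.9318 = 0.53905
  25–29: 5 × 0.2451 × 0.9175 = 1.12440
  30–34: 5 × 0.3269 × 0.9104 = 1.48805
  35–39: 5 × 0.1872 × 0.9089 = 0.85073
  40–44: 5 × 0.0954 × 0.8899 = 0.42448
  45–49: 5 × 0.0221 × 0.8849 = 0.09778
Sum = 4.68358
NRR = 0.487 × 4.68358 = 2.28090
An NRR exceeding 1 indicates intrinsic growth under these rates.

2.281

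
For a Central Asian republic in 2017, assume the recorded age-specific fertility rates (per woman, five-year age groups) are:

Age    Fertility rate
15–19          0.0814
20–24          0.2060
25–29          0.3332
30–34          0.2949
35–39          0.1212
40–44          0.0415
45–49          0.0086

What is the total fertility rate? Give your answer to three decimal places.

5.434

Sum of ASFRs = 0.0814 + 0.2060 + 0.3332 + 0.2949 + 0.1212 + 0.0415 + 0.0086 = 1.0868
TFR = 5 × 1.0868 = 5.434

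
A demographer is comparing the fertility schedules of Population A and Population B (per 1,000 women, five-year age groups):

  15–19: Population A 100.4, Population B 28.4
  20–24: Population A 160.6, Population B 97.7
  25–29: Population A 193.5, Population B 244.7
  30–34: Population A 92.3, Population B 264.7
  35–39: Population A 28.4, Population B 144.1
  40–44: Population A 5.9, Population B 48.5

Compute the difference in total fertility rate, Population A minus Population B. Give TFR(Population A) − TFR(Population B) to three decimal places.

-1.235

Population A:
  Sum of ASFRs = 100.4 + 160.6 + 193.5 + 92.3 + 28.4 + 5.9 = 581.1
  TFR = 5 × 581.1 / 1000 = 2.9055
Population B:
  Sum of ASFRs = 28.4 + 97.7 + 244.7 + 264.7 + 144.1 + 48.5 = 828.1
  TFR = 5 × 828.1 / 1000 = 4.1405
Difference = 2.9055 − 4.1405 = -1.235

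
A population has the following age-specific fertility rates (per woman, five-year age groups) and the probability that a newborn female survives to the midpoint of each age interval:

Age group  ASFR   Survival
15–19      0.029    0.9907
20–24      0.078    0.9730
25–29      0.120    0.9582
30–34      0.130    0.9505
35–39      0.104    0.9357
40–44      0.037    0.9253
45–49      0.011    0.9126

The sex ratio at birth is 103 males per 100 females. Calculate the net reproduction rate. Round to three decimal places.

Proportion female at birth = 100 / (100 + 103) = 0.49261.
Per-age-group product (5 × ASFR × survival probability):
  15–19: 5 × 0.029 × 0.9907 = 0.14365
  20–24: 5 × 0.078 × 0.9730 = 0.37947
  25–29: 5 × 0.120 × 0.9582 = 0.57492
  30–34: 5 × 0.130 × 0.9505 = 0.61783
  35–39: 5 × 0.104 × 0.9357 = 0.48656
  40–44: 5 × 0.037 × 0.9253 = 0.17118
  45–49: 5 × 0.011 × 0.9126 = 0.05019
Sum = 2.42380
NRR = 0.49261 × 2.42380 = 1.19399

1.194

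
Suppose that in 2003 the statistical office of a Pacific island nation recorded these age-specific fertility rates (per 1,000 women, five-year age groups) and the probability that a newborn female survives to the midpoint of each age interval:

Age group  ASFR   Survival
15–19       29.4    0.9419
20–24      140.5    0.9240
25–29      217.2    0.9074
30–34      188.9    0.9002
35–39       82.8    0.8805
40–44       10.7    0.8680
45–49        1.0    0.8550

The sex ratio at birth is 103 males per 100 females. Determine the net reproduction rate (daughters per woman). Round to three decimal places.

Proportion female at birth = 100 / (100 + 103) = 0.49261.
Weighting each age-specific rate by interval width and survival:
  15–19: 5 × 29.4/1000 × 0.9419 = 0.13846
  20–24: 5 × 140.5/1000 × 0.9240 = 0.64911
  25–29: 5 × 217.2/1000 × 0.9074 = 0.98544
  30–34: 5 × 188.9/1000 × 0.9002 = 0.85024
  35–39: 5 × 82.8/1000 × 0.8805 = 0.36453
  40–44: 5 × 10.7/1000 × 0.8680 = 0.04644
  45–49: 5 × 1.0/1000 × 0.8550 = 0.00428
Sum = 3.03850
NRR = 0.49261 × 3.03850 = 1.49680
An NRR exceeding 1 indicates intrinsic growth under these rates.

1.497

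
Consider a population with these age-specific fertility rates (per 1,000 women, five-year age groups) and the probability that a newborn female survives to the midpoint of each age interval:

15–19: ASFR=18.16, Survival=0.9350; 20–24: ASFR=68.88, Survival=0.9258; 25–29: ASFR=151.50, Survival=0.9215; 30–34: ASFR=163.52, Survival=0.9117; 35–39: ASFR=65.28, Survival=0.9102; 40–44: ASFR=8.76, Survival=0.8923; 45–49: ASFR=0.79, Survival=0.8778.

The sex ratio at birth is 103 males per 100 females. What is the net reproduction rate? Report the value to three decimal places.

1.077

Proportion female at birth = 100 / (100 + 103) = 0.49261.
Survival-weighted fertility by age (5·fₓ·Sₓ):
  15–19: 5 × 18.16/1000 × 0.9350 = 0.08490
  20–24: 5 × 68.88/1000 × 0.9258 = 0.31885
  25–29: 5 × 151.50/1000 × 0.9215 = 0.69804
  30–34: 5 × 163.52/1000 × 0.9117 = 0.74541
  35–39: 5 × 65.28/1000 × 0.9102 = 0.29709
  40–44: 5 × 8.76/1000 × 0.8923 = 0.03908
  45–49: 5 × 0.79/1000 × 0.8778 = 0.00347
Sum = 2.18684
NRR = 0.49261 × 2.18684 = 1.07726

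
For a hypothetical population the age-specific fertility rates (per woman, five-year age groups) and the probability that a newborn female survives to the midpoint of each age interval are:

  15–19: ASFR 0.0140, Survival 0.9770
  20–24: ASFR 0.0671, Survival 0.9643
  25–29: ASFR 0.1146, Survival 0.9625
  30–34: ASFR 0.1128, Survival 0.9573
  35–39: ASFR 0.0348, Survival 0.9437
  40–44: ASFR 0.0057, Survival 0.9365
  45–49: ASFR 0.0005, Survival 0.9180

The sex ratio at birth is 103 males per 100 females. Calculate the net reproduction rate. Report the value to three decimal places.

0.826

Proportion female at birth = 100 / (100 + 103) = 0.49261.
Survival-weighted fertility by age (5·fₓ·Sₓ):
  15–19: 5 × 0.0140 × 0.9770 = 0.06839
  20–24: 5 × 0.0671 × 0.9643 = 0.32352
  25–29: 5 × 0.1146 × 0.9625 = 0.55151
  30–34: 5 × 0.1128 × 0.9573 = 0.53992
  35–39: 5 × 0.0348 × 0.9437 = 0.16420
  40–44: 5 × 0.0057 × 0.9365 = 0.02669
  45–49: 5 × 0.0005 × 0.9180 = 0.00230
Sum = 1.67653
NRR = 0.49261 × 1.67653 = 0.82588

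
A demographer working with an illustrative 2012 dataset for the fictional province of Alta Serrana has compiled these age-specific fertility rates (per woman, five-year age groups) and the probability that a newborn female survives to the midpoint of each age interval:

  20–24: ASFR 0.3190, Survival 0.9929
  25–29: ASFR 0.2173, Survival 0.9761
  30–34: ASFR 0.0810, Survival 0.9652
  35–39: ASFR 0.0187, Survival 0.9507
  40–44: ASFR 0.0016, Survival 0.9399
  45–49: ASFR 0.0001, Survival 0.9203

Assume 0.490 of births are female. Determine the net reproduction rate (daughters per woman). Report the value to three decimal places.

Proportion female at birth = 0.490.
Weighting each age-specific rate by interval width and survival:
  20–24: 5 × 0.3190 × 0.9929 = 1.58368
  25–29: 5 × 0.2173 × 0.9761 = 1.06053
  30–34: 5 × 0.0810 × 0.9652 = 0.39091
  35–39: 5 × 0.0187 × 0.9507 = 0.08889
  40–44: 5 × 0.0016 × 0.9399 = 0.00752
  45–49: 5 × 0.0001 × 0.9203 = 0.00046
Sum = 3.13199
NRR = 0.490 × 3.13199 = 1.53468

1.535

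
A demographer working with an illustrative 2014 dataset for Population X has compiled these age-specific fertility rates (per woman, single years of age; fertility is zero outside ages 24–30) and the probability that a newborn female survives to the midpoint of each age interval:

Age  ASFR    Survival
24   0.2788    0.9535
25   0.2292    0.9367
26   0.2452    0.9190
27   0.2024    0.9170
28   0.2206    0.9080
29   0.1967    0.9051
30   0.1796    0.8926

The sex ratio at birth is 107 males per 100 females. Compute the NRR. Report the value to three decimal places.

Proportion female at birth = 100 / (100 + 107) = 0.48309.
Weighting each age-specific rate by interval width and survival:
  24: 1 × 0.2788 × 0.9535 = 0.26584
  25: 1 × 0.2292 × 0.9367 = 0.21469
  26: 1 × 0.2452 × 0.9190 = 0.22534
  27: 1 × 0.2024 × 0.9170 = 0.18560
  28: 1 × 0.2206 × 0.9080 = 0.20030
  29: 1 × 0.1967 × 0.9051 = 0.17803
  30: 1 × 0.1796 × 0.8926 = 0.16031
Sum = 1.43011
NRR = 0.48309 × 1.43011 = 0.69087

0.691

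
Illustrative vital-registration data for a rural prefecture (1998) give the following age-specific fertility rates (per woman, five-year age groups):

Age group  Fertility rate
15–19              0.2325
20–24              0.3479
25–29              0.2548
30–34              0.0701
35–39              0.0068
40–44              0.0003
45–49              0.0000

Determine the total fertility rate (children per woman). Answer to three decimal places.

Sum of ASFRs = 0.2325 + 0.3479 + 0.2548 + 0.0701 + 0.0068 + 0.0003 + 0.0000 = 0.9124
TFR = 5 × 0.9124 = 4.562

4.562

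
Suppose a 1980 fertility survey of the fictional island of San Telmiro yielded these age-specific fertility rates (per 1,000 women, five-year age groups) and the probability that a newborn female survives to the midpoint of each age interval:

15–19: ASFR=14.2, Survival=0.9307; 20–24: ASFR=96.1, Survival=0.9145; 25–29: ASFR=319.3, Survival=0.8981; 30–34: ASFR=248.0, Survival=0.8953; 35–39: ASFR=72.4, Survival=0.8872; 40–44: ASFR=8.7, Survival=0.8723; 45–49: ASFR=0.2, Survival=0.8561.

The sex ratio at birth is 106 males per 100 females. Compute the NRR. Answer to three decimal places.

1.655

Proportion female at birth = 100 / (100 + 106) = 0.48544.
Per-age-group product (5 × ASFR × survival probability):
  15–19: 5 × 14.2/1000 × 0.9307 = 0.06608
  20–24: 5 × 96.1/1000 × 0.9145 = 0.43942
  25–29: 5 × 319.3/1000 × 0.8981 = 1.43382
  30–34: 5 × 248.0/1000 × 0.8953 = 1.11017
  35–39: 5 × 72.4/1000 × 0.8872 = 0.32117
  40–44: 5 × 8.7/1000 × 0.8723 = 0.03795
  45–49: 5 × 0.2/1000 × 0.8561 = 0.00086
Sum = 3.40947
NRR = 0.48544 × 3.40947 = 1.65509
An NRR exceeding 1 indicates intrinsic growth under these rates.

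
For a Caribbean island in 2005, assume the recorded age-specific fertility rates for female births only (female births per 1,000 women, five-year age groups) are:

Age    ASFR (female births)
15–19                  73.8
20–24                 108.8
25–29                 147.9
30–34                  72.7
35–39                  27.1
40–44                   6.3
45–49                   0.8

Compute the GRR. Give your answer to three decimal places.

Sum of female ASFRs = 73.8 + 108.8 + 147.9 + 72.7 + 27.1 + 6.3 + 0.8 = 437.4
GRR = 5 × 437.4 / 1000 = 2.187

2.187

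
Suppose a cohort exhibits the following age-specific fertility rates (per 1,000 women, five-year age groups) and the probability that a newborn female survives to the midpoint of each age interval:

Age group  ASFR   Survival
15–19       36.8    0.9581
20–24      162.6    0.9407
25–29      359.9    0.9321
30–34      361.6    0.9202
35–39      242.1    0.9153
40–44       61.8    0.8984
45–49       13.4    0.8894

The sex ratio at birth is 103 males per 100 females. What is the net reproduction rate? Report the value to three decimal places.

Proportion female at birth = 100 / (100 + 103) = 0.49261.
Per-age-group product (5 × ASFR × survival probability):
  15–19: 5 × 36.8/1000 × 0.9581 = 0.17629
  20–24: 5 × 162.6/1000 × 0.9407 = 0.76479
  25–29: 5 × 359.9/1000 × 0.9321 = 1.67731
  30–34: 5 × 361.6/1000 × 0.9202 = 1.66372
  35–39: 5 × 242.1/1000 × 0.9153 = 1.10797
  40–44: 5 × 61.8/1000 × 0.8984 = 0.27761
  45–49: 5 × 13.4/1000 × 0.8894 = 0.05959
Sum = 5.72728
NRR = 0.49261 × 5.72728 = 2.82132
An NRR exceeding 1 indicates intrinsic growth under these rates.

2.821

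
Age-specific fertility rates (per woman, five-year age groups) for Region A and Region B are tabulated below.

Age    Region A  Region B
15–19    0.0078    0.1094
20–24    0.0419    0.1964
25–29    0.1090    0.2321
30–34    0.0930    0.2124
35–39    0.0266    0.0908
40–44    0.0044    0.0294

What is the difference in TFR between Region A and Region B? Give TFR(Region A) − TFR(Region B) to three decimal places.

-2.939

Region A:
  Sum of ASFRs = 0.0078 + 0.0419 + 0.1090 + 0.0930 + 0.0266 + 0.0044 = 0.2827
  TFR = 5 × 0.2827 = 1.4135
Region B:
  Sum of ASFRs = 0.1094 + 0.1964 + 0.2321 + 0.2124 + 0.0908 + 0.0294 = 0.8705
  TFR = 5 × 0.8705 = 4.3525
Difference = 1.4135 − 4.3525 = -2.939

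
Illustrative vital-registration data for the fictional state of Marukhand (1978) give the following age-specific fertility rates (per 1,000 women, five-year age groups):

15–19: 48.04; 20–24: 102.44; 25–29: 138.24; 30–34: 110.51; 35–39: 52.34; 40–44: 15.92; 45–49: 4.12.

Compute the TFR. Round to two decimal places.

2.36

Sum of ASFRs = 48.04 + 102.44 + 138.24 + 110.51 + 52.34 + 15.92 + 4.12 = 471.61
TFR = 5 × 471.61 / 1000 = 2.35805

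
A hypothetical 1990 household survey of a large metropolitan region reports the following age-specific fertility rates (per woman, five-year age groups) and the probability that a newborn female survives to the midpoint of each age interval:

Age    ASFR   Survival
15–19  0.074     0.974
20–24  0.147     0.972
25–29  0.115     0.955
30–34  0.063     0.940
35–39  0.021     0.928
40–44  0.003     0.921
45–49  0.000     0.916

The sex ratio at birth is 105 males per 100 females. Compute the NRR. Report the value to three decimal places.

Proportion female at birth = 100 / (100 + 105) = 0.48780.
Survival-weighted fertility by age (5·fₓ·Sₓ):
  15–19: 5 × 0.074 × 0.974 = 0.36038
  20–24: 5 × 0.147 × 0.972 = 0.71442
  25–29: 5 × 0.115 × 0.955 = 0.54913
  30–34: 5 × 0.063 × 0.940 = 0.29610
  35–39: 5 × 0.021 × 0.928 = 0.09744
  40–44: 5 × 0.003 × 0.921 = 0.01382
  45–49: 5 × 0.000 × 0.916 = 0.00000
Sum = 2.03129
NRR = 0.48780 × 2.03129 = 0.99086

0.991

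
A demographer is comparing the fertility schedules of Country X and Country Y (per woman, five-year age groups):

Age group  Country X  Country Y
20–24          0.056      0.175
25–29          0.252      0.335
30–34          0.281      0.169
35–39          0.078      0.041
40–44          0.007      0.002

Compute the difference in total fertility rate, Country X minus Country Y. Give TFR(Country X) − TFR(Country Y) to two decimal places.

Country X:
  Sum of ASFRs = 0.056 + 0.252 + 0.281 + 0.078 + 0.007 = 0.674
  TFR = 5 × 0.674 = 3.37
Country Y:
  Sum of ASFRs = 0.175 + 0.335 + 0.169 + 0.041 + 0.002 = 0.722
  TFR = 5 × 0.722 = 3.61
Difference = 3.37 − 3.61 = -0.24

-0.24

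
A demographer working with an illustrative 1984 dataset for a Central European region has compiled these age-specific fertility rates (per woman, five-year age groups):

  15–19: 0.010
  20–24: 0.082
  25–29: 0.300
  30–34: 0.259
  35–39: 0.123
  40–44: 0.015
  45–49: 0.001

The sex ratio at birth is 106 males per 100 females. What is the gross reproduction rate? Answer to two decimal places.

1.92

Proportion female at birth = 100 / (100 + 106) = 0.48544.
Sum of ASFRs = 0.010 + 0.082 + 0.300 + 0.259 + 0.123 + 0.015 + 0.001 = 0.790
TFR = 5 × 0.790 = 3.95
GRR = 0.48544 × 3.95 = 1.91749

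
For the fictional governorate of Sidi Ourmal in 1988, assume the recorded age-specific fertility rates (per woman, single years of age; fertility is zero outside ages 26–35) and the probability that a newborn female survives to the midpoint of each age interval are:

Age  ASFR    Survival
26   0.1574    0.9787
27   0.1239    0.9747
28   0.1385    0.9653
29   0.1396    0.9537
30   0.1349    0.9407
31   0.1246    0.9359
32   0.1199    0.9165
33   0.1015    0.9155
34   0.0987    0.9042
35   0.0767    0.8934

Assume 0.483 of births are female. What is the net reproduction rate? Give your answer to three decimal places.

Proportion female at birth = 0.483.
Survival-weighted fertility by age (1·fₓ·Sₓ):
  26: 1 × 0.1574 × 0.9787 = 0.15405
  27: 1 × 0.1239 × 0.9747 = 0.12077
  28: 1 × 0.1385 × 0.9653 = 0.13369
  29: 1 × 0.1396 × 0.9537 = 0.13314
  30: 1 × 0.1349 × 0.9407 = 0.12690
  31: 1 × 0.1246 × 0.9359 = 0.11661
  32: 1 × 0.1199 × 0.9165 = 0.10989
  33: 1 × 0.1015 × 0.9155 = 0.09292
  34: 1 × 0.0987 × 0.9042 = 0.08924
  35: 1 × 0.0767 × 0.8934 = 0.06852
Sum = 1.14573
NRR = 0.483 × 1.14573 = 0.55339
An NRR under 1 implies long-run decline under these rates.

0.553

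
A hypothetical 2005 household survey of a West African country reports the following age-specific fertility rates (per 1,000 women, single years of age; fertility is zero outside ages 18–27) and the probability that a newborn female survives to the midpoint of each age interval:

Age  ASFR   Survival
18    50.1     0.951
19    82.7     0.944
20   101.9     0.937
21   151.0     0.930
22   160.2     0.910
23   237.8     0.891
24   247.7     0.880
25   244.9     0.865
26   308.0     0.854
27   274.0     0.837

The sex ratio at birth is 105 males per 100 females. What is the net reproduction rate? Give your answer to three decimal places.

0.801

Proportion female at birth = 100 / (100 + 105) = 0.48780.
Survival-weighted fertility by age (1·fₓ·Sₓ):
  18: 1 × 50.1/1000 × 0.951 = 0.04765
  19: 1 × 82.7/1000 × 0.944 = 0.07807
  20: 1 × 101.9/1000 × 0.937 = 0.09548
  21: 1 × 151.0/1000 × 0.930 = 0.14043
  22: 1 × 160.2/1000 × 0.910 = 0.14578
  23: 1 × 237.8/1000 × 0.891 = 0.21188
  24: 1 × 247.7/1000 × 0.880 = 0.21798
  25: 1 × 244.9/1000 × 0.865 = 0.21184
  26: 1 × 308.0/1000 × 0.854 = 0.26303
  27: 1 × 274.0/1000 × 0.837 = 0.22934
Sum = 1.64148
NRR = 0.48780 × 1.64148 = 0.80071
NRR < 1, so the cohort does not fully replace itself.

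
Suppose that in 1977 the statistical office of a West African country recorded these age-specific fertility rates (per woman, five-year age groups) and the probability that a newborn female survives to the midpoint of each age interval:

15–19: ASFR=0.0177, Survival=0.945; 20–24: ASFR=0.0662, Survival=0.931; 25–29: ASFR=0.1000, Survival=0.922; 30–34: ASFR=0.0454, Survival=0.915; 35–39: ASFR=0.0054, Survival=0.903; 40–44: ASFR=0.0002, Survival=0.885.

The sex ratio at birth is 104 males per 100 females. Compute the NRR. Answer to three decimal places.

0.532

Proportion female at birth = 100 / (100 + 104) = 0.49020.
Each age group contributes 5 × ASFR × survival:
  15–19: 5 × 0.0177 × 0.945 = 0.08363
  20–24: 5 × 0.0662 × 0.931 = 0.30816
  25–29: 5 × 0.1000 × 0.922 = 0.46100
  30–34: 5 × 0.0454 × 0.915 = 0.20771
  35–39: 5 × 0.0054 × 0.903 = 0.02438
  40–44: 5 × 0.0002 × 0.885 = 0.00089
Sum = 1.08577
NRR = 0.49020 × 1.08577 = 0.53224
With NRR below 1 the population is below replacement fertility.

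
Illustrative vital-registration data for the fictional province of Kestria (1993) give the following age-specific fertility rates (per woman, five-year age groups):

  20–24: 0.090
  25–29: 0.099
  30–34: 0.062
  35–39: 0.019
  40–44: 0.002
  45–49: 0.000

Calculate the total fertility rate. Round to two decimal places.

Sum of ASFRs = 0.090 + 0.099 + 0.062 + 0.019 + 0.002 + 0.000 = 0.272
TFR = 5 × 0.272 = 1.36

1.36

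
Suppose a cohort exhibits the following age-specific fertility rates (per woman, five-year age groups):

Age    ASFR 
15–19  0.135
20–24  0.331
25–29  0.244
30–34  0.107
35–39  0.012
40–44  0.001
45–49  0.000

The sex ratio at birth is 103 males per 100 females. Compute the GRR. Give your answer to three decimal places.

Proportion female at birth = 100 / (100 + 103) = 0.49261.
Sum of ASFRs = 0.135 + 0.331 + 0.244 + 0.107 + 0.012 + 0.001 + 0.000 = 0.830
TFR = 5 × 0.830 = 4.15
GRR = 0.49261 × 4.15 = 2.04433

2.044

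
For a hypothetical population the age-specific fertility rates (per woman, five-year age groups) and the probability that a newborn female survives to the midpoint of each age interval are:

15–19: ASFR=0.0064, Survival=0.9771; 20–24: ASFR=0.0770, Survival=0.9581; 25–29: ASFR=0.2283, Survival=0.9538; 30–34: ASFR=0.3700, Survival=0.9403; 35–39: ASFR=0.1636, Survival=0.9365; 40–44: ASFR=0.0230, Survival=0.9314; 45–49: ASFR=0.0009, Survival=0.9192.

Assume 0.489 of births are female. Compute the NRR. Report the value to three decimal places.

2.008

Proportion female at birth = 0.489.
Each age group contributes 5 × ASFR × survival:
  15–19: 5 × 0.0064 × 0.9771 = 0.03127
  20–24: 5 × 0.0770 × 0.9581 = 0.36887
  25–29: 5 × 0.2283 × 0.9538 = 1.08876
  30–34: 5 × 0.3700 × 0.9403 = 1.73956
  35–39: 5 × 0.1636 × 0.9365 = 0.76606
  40–44: 5 × 0.0230 × 0.9314 = 0.10711
  45–49: 5 × 0.0009 × 0.9192 = 0.00414
Sum = 4.10577
NRR = 0.489 × 4.10577 = 2.00772
With NRR above 1 the population is above replacement fertility.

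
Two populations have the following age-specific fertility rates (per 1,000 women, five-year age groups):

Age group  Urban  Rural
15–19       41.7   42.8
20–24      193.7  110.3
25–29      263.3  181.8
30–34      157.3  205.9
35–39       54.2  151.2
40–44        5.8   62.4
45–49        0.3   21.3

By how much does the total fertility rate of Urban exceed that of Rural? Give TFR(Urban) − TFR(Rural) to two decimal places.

Urban:
  Sum of ASFRs = 41.7 + 193.7 + 263.3 + 157.3 + 54.2 + 5.8 + 0.3 = 716.3
  TFR = 5 × 716.3 / 1000 = 3.5815
Rural:
  Sum of ASFRs = 42.8 + 110.3 + 181.8 + 205.9 + 151.2 + 62.4 + 21.3 = 775.7
  TFR = 5 × 775.7 / 1000 = 3.8785
Difference = 3.5815 − 3.8785 = -0.297

-0.30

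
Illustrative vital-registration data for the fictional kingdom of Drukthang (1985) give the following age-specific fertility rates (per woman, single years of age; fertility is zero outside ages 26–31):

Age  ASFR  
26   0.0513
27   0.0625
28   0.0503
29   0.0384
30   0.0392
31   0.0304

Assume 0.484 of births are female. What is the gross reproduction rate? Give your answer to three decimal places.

0.132

Proportion female at birth = 0.484.
Sum of ASFRs = 0.0513 + 0.0625 + 0.0503 + 0.0384 + 0.0392 + 0.0304 = 0.2721
TFR = 0.2721
GRR = 0.484 × 0.2721 = 0.13170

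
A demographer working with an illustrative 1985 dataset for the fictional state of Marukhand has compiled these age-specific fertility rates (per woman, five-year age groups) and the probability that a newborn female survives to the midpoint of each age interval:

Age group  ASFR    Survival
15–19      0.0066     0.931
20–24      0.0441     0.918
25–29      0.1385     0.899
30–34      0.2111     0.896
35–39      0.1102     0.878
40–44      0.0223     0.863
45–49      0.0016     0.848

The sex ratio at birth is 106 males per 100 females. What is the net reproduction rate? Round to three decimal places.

Proportion female at birth = 100 / (100 + 106) = 0.48544.
Each age group contributes 5 × ASFR × survival:
  15–19: 5 × 0.0066 × 0.931 = 0.03072
  20–24: 5 × 0.0441 × 0.918 = 0.20242
  25–29: 5 × 0.1385 × 0.899 = 0.62256
  30–34: 5 × 0.2111 × 0.896 = 0.94573
  35–39: 5 × 0.1102 × 0.878 = 0.48378
  40–44: 5 × 0.0223 × 0.863 = 0.09622
  45–49: 5 × 0.0016 × 0.848 = 0.00678
Sum = 2.38821
NRR = 0.48544 × 2.38821 = 1.15933
With NRR above 1 the population is above replacement fertility.

1.159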